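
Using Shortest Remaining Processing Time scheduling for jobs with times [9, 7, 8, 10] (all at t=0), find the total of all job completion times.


Since all jobs arrive at t=0, SRPT equals SPT ordering.
SPT order: [7, 8, 9, 10]
Completion times:
  Job 1: p=7, C=7
  Job 2: p=8, C=15
  Job 3: p=9, C=24
  Job 4: p=10, C=34
Total completion time = 7 + 15 + 24 + 34 = 80

80


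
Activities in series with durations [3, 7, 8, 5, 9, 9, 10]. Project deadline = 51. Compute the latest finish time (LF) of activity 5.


LF(activity 5) = deadline - sum of successor durations
Successors: activities 6 through 7 with durations [9, 10]
Sum of successor durations = 19
LF = 51 - 19 = 32

32


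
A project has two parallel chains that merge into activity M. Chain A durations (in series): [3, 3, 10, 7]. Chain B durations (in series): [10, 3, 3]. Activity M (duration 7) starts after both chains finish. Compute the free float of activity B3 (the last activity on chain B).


ES(B3) = sum of predecessors on chain B = 13
EF(B3) = ES + duration = 13 + 3 = 16
Successor of B3 is M. ES(M) = max(sum(A), sum(B)) = max(23, 16) = 23
Free float = ES(successor) - EF(current) = 23 - 16 = 7

7


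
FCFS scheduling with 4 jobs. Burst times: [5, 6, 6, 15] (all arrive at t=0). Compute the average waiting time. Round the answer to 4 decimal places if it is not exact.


FCFS order (as given): [5, 6, 6, 15]
Waiting times:
  Job 1: wait = 0
  Job 2: wait = 5
  Job 3: wait = 11
  Job 4: wait = 17
Sum of waiting times = 33
Average waiting time = 33/4 = 8.25

8.25


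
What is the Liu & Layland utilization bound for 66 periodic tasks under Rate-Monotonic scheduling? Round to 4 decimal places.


Compute 2^(1/66) = 1.0105575720
Subtract 1: 1.0105575720 - 1 = 0.0105575720
Multiply by n: 66 * 0.0105575720 = 0.6967997520
Round to 4 dp: 0.6968

0.6968


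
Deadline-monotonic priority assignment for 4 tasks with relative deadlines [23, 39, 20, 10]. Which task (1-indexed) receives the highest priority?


Sort tasks by relative deadline (ascending):
  Task 4: deadline = 10
  Task 3: deadline = 20
  Task 1: deadline = 23
  Task 2: deadline = 39
Priority order (highest first): [4, 3, 1, 2]
Highest priority task = 4

4


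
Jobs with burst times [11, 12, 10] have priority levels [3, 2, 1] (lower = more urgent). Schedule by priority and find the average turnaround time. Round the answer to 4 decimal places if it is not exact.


Sort by priority (ascending = highest first):
Order: [(1, 10), (2, 12), (3, 11)]
Completion times:
  Priority 1, burst=10, C=10
  Priority 2, burst=12, C=22
  Priority 3, burst=11, C=33
Average turnaround = 65/3 = 21.6667

21.6667


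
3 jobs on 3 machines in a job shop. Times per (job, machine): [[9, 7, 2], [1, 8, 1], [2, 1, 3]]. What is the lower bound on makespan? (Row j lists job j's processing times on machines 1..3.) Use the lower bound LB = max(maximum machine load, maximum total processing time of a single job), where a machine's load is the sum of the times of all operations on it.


Machine loads:
  Machine 1: 9 + 1 + 2 = 12
  Machine 2: 7 + 8 + 1 = 16
  Machine 3: 2 + 1 + 3 = 6
Max machine load = 16
Job totals:
  Job 1: 18
  Job 2: 10
  Job 3: 6
Max job total = 18
Lower bound = max(16, 18) = 18

18


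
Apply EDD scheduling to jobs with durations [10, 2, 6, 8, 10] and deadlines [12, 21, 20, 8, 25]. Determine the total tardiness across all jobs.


Sort by due date (EDD order): [(8, 8), (10, 12), (6, 20), (2, 21), (10, 25)]
Compute completion times and tardiness:
  Job 1: p=8, d=8, C=8, tardiness=max(0,8-8)=0
  Job 2: p=10, d=12, C=18, tardiness=max(0,18-12)=6
  Job 3: p=6, d=20, C=24, tardiness=max(0,24-20)=4
  Job 4: p=2, d=21, C=26, tardiness=max(0,26-21)=5
  Job 5: p=10, d=25, C=36, tardiness=max(0,36-25)=11
Total tardiness = 26

26


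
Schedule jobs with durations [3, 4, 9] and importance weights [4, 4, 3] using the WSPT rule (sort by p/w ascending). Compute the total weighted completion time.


Compute p/w ratios and sort ascending (WSPT): [(3, 4), (4, 4), (9, 3)]
Compute weighted completion times:
  Job (p=3,w=4): C=3, w*C=4*3=12
  Job (p=4,w=4): C=7, w*C=4*7=28
  Job (p=9,w=3): C=16, w*C=3*16=48
Total weighted completion time = 88

88


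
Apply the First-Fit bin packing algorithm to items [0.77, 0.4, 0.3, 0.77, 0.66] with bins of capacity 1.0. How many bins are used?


Place items sequentially using First-Fit:
  Item 0.77 -> new Bin 1
  Item 0.4 -> new Bin 2
  Item 0.3 -> Bin 2 (now 0.7)
  Item 0.77 -> new Bin 3
  Item 0.66 -> new Bin 4
Total bins used = 4

4


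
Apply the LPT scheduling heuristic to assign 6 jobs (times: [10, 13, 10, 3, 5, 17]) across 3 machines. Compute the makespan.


Sort jobs in decreasing order (LPT): [17, 13, 10, 10, 5, 3]
Assign each job to the least loaded machine:
  Machine 1: jobs [17, 3], load = 20
  Machine 2: jobs [13, 5], load = 18
  Machine 3: jobs [10, 10], load = 20
Makespan = max load = 20

20


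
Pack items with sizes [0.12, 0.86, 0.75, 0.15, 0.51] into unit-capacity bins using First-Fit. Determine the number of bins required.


Place items sequentially using First-Fit:
  Item 0.12 -> new Bin 1
  Item 0.86 -> Bin 1 (now 0.98)
  Item 0.75 -> new Bin 2
  Item 0.15 -> Bin 2 (now 0.9)
  Item 0.51 -> new Bin 3
Total bins used = 3

3


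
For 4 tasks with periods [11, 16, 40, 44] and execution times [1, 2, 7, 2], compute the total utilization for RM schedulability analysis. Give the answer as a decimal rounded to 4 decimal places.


Compute individual utilizations (exact fractions):
  Task 1: C/T = 1/11 (approx. 0.0909)
  Task 2: C/T = 2/16 = 1/8 (approx. 0.125)
  Task 3: C/T = 7/40 (approx. 0.175)
  Task 4: C/T = 2/44 = 1/22 (approx. 0.0455)
Total utilization U = 1/11 + 1/8 + 7/40 + 1/22 = 24/55
Rounded to 4 decimal places: U = 0.4364
RM (Liu & Layland) bound for 4 tasks = 0.756828; compare with U = 24/55 (approx. 0.436364)
U <= bound, so schedulable by RM sufficient condition.

0.4364


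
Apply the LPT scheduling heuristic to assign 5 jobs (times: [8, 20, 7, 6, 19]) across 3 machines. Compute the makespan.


Sort jobs in decreasing order (LPT): [20, 19, 8, 7, 6]
Assign each job to the least loaded machine:
  Machine 1: jobs [20], load = 20
  Machine 2: jobs [19], load = 19
  Machine 3: jobs [8, 7, 6], load = 21
Makespan = max load = 21

21


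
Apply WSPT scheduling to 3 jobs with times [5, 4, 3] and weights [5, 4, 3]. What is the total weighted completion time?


Compute p/w ratios and sort ascending (WSPT): [(5, 5), (4, 4), (3, 3)]
Compute weighted completion times:
  Job (p=5,w=5): C=5, w*C=5*5=25
  Job (p=4,w=4): C=9, w*C=4*9=36
  Job (p=3,w=3): C=12, w*C=3*12=36
Total weighted completion time = 97

97


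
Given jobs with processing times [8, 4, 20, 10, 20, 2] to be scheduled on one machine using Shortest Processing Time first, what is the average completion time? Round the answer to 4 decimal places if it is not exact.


Sort jobs by processing time (SPT order): [2, 4, 8, 10, 20, 20]
Compute completion times sequentially:
  Job 1: processing = 2, completes at 2
  Job 2: processing = 4, completes at 6
  Job 3: processing = 8, completes at 14
  Job 4: processing = 10, completes at 24
  Job 5: processing = 20, completes at 44
  Job 6: processing = 20, completes at 64
Sum of completion times = 154
Average completion time = 154/6 = 25.6667

25.6667


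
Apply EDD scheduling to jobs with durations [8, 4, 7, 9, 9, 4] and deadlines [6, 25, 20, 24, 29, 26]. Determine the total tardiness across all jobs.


Sort by due date (EDD order): [(8, 6), (7, 20), (9, 24), (4, 25), (4, 26), (9, 29)]
Compute completion times and tardiness:
  Job 1: p=8, d=6, C=8, tardiness=max(0,8-6)=2
  Job 2: p=7, d=20, C=15, tardiness=max(0,15-20)=0
  Job 3: p=9, d=24, C=24, tardiness=max(0,24-24)=0
  Job 4: p=4, d=25, C=28, tardiness=max(0,28-25)=3
  Job 5: p=4, d=26, C=32, tardiness=max(0,32-26)=6
  Job 6: p=9, d=29, C=41, tardiness=max(0,41-29)=12
Total tardiness = 23

23


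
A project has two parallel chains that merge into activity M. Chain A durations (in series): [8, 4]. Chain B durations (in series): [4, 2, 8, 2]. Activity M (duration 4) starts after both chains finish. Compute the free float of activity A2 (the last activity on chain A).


ES(A2) = sum of predecessors on chain A = 8
EF(A2) = ES + duration = 8 + 4 = 12
Successor of A2 is M. ES(M) = max(sum(A), sum(B)) = max(12, 16) = 16
Free float = ES(successor) - EF(current) = 16 - 12 = 4

4


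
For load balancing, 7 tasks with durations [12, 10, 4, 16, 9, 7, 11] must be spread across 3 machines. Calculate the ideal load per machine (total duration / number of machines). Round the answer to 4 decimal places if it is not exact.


Total processing time = 12 + 10 + 4 + 16 + 9 + 7 + 11 = 69
Number of machines = 3
Ideal balanced load = 69 / 3 = 23.0

23.0


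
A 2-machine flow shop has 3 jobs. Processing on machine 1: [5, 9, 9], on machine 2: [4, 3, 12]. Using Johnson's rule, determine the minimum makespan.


Apply Johnson's rule:
  Group 1 (a <= b): [(3, 9, 12)]
  Group 2 (a > b): [(1, 5, 4), (2, 9, 3)]
Optimal job order: [3, 1, 2]
Schedule:
  Job 3: M1 done at 9, M2 done at 21
  Job 1: M1 done at 14, M2 done at 25
  Job 2: M1 done at 23, M2 done at 28
Makespan = 28

28


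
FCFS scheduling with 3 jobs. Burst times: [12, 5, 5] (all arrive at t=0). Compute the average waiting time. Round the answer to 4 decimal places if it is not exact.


FCFS order (as given): [12, 5, 5]
Waiting times:
  Job 1: wait = 0
  Job 2: wait = 12
  Job 3: wait = 17
Sum of waiting times = 29
Average waiting time = 29/3 = 9.6667

9.6667


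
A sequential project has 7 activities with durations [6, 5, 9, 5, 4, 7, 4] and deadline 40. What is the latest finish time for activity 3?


LF(activity 3) = deadline - sum of successor durations
Successors: activities 4 through 7 with durations [5, 4, 7, 4]
Sum of successor durations = 20
LF = 40 - 20 = 20

20


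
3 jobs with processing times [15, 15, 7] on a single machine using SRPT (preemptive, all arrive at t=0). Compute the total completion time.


Since all jobs arrive at t=0, SRPT equals SPT ordering.
SPT order: [7, 15, 15]
Completion times:
  Job 1: p=7, C=7
  Job 2: p=15, C=22
  Job 3: p=15, C=37
Total completion time = 7 + 22 + 37 = 66

66


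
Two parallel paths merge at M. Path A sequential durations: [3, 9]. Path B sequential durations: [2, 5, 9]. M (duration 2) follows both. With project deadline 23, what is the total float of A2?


Forward pass: ES(A2) = sum of predecessors on chain A = 3
EF = ES + duration = 3 + 9 = 12
Backward pass: LF(M) = deadline = 23; LS(M) = 23 - 2 = 21
LF(A2) = LS(M) - sum(successors on chain A) = 21 - 0 = 21
LS = LF - duration = 21 - 9 = 12
Total float = LS - ES = 12 - 3 = 9

9


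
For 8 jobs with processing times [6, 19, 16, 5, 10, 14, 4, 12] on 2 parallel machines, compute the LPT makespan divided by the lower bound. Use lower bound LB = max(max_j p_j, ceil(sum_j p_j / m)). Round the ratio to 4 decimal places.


LPT order: [19, 16, 14, 12, 10, 6, 5, 4]
Machine loads after assignment: [42, 44]
LPT makespan = 44
Lower bound = max(max_job, ceil(total/2)) = max(19, 43) = 43
Ratio = 44 / 43 = 1.0233

1.0233


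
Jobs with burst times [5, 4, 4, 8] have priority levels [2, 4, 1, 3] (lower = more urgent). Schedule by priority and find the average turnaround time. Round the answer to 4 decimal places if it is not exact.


Sort by priority (ascending = highest first):
Order: [(1, 4), (2, 5), (3, 8), (4, 4)]
Completion times:
  Priority 1, burst=4, C=4
  Priority 2, burst=5, C=9
  Priority 3, burst=8, C=17
  Priority 4, burst=4, C=21
Average turnaround = 51/4 = 12.75

12.75


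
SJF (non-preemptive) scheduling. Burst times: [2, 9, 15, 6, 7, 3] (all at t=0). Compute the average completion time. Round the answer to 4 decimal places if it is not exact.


SJF order (ascending): [2, 3, 6, 7, 9, 15]
Completion times:
  Job 1: burst=2, C=2
  Job 2: burst=3, C=5
  Job 3: burst=6, C=11
  Job 4: burst=7, C=18
  Job 5: burst=9, C=27
  Job 6: burst=15, C=42
Average completion = 105/6 = 17.5

17.5


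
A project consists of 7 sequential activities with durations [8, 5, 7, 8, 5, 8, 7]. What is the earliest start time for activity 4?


Activity 4 starts after activities 1 through 3 complete.
Predecessor durations: [8, 5, 7]
ES = 8 + 5 + 7 = 20

20


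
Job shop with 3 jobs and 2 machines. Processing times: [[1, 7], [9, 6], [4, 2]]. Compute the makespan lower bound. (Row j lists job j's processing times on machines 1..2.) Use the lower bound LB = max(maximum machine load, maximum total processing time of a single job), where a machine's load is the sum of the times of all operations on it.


Machine loads:
  Machine 1: 1 + 9 + 4 = 14
  Machine 2: 7 + 6 + 2 = 15
Max machine load = 15
Job totals:
  Job 1: 8
  Job 2: 15
  Job 3: 6
Max job total = 15
Lower bound = max(15, 15) = 15

15


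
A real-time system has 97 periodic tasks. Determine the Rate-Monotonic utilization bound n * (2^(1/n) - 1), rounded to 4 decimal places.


Compute 2^(1/97) = 1.0071714397
Subtract 1: 1.0071714397 - 1 = 0.0071714397
Multiply by n: 97 * 0.0071714397 = 0.6956296509
Round to 4 dp: 0.6956

0.6956


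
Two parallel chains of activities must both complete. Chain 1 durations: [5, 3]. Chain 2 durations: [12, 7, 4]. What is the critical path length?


Path A total = 5 + 3 = 8
Path B total = 12 + 7 + 4 = 23
Critical path = longest path = max(8, 23) = 23

23


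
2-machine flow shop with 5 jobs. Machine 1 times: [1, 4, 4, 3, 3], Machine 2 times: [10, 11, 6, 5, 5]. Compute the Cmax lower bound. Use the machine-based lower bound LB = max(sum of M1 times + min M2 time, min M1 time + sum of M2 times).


LB1 = sum(M1 times) + min(M2 times) = 15 + 5 = 20
LB2 = min(M1 times) + sum(M2 times) = 1 + 37 = 38
Lower bound = max(LB1, LB2) = max(20, 38) = 38

38


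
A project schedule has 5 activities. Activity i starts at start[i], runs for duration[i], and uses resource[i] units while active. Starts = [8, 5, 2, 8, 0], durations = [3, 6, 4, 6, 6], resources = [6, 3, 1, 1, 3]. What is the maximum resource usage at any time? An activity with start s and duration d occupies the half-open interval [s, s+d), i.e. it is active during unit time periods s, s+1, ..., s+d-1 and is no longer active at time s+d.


Each activity i is active on [start_i, start_i + duration_i).
Compute total resource usage per time slot:
  t=0: active resources = [3], total = 3
  t=1: active resources = [3], total = 3
  t=2: active resources = [1, 3], total = 4
  t=3: active resources = [1, 3], total = 4
  t=4: active resources = [1, 3], total = 4
  t=5: active resources = [3, 1, 3], total = 7
  t=6: active resources = [3], total = 3
  t=7: active resources = [3], total = 3
  t=8: active resources = [6, 3, 1], total = 10
  t=9: active resources = [6, 3, 1], total = 10
  t=10: active resources = [6, 3, 1], total = 10
  t=11: active resources = [1], total = 1
  t=12: active resources = [1], total = 1
  t=13: active resources = [1], total = 1
Peak resource demand = 10

10


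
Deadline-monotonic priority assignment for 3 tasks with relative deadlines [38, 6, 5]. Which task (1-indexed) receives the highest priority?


Sort tasks by relative deadline (ascending):
  Task 3: deadline = 5
  Task 2: deadline = 6
  Task 1: deadline = 38
Priority order (highest first): [3, 2, 1]
Highest priority task = 3

3


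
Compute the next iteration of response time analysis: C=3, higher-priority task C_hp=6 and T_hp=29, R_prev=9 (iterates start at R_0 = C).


R_next = C + ceil(R_prev / T_hp) * C_hp
ceil(9 / 29) = ceil(0.3103) = 1
Interference = 1 * 6 = 6
R_next = 3 + 6 = 9
R_next = R_prev, so the iteration has converged (response time = 9).

9


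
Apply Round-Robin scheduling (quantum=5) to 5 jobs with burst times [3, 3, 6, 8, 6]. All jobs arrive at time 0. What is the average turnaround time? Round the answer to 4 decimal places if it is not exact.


Time quantum = 5
Execution trace:
  J1 runs 3 units, time = 3
  J2 runs 3 units, time = 6
  J3 runs 5 units, time = 11
  J4 runs 5 units, time = 16
  J5 runs 5 units, time = 21
  J3 runs 1 units, time = 22
  J4 runs 3 units, time = 25
  J5 runs 1 units, time = 26
Finish times: [3, 6, 22, 25, 26]
Average turnaround = 82/5 = 16.4

16.4


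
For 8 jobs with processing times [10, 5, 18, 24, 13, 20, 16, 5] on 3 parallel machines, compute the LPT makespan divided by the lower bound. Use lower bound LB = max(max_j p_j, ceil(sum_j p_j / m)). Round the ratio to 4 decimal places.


LPT order: [24, 20, 18, 16, 13, 10, 5, 5]
Machine loads after assignment: [39, 38, 34]
LPT makespan = 39
Lower bound = max(max_job, ceil(total/3)) = max(24, 37) = 37
Ratio = 39 / 37 = 1.0541

1.0541


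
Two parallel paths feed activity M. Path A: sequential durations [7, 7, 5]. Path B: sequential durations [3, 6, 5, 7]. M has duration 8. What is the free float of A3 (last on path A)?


ES(A3) = sum of predecessors on chain A = 14
EF(A3) = ES + duration = 14 + 5 = 19
Successor of A3 is M. ES(M) = max(sum(A), sum(B)) = max(19, 21) = 21
Free float = ES(successor) - EF(current) = 21 - 19 = 2

2


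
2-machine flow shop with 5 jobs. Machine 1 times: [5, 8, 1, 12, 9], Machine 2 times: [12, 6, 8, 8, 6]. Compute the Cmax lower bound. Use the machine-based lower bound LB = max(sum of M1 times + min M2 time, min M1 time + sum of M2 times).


LB1 = sum(M1 times) + min(M2 times) = 35 + 6 = 41
LB2 = min(M1 times) + sum(M2 times) = 1 + 40 = 41
Lower bound = max(LB1, LB2) = max(41, 41) = 41

41


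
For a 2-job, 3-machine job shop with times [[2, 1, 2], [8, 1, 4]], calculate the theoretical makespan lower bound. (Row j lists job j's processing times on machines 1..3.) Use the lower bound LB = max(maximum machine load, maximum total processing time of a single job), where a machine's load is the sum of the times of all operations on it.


Machine loads:
  Machine 1: 2 + 8 = 10
  Machine 2: 1 + 1 = 2
  Machine 3: 2 + 4 = 6
Max machine load = 10
Job totals:
  Job 1: 5
  Job 2: 13
Max job total = 13
Lower bound = max(10, 13) = 13

13


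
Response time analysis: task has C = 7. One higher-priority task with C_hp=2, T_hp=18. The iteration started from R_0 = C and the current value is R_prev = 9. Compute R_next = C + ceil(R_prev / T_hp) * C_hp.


R_next = C + ceil(R_prev / T_hp) * C_hp
ceil(9 / 18) = ceil(0.5) = 1
Interference = 1 * 2 = 2
R_next = 7 + 2 = 9
R_next = R_prev, so the iteration has converged (response time = 9).

9


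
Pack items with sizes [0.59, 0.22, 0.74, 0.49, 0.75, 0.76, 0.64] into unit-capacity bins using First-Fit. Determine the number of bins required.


Place items sequentially using First-Fit:
  Item 0.59 -> new Bin 1
  Item 0.22 -> Bin 1 (now 0.81)
  Item 0.74 -> new Bin 2
  Item 0.49 -> new Bin 3
  Item 0.75 -> new Bin 4
  Item 0.76 -> new Bin 5
  Item 0.64 -> new Bin 6
Total bins used = 6

6


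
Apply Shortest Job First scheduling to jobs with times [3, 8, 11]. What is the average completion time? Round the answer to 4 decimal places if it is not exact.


SJF order (ascending): [3, 8, 11]
Completion times:
  Job 1: burst=3, C=3
  Job 2: burst=8, C=11
  Job 3: burst=11, C=22
Average completion = 36/3 = 12.0

12.0


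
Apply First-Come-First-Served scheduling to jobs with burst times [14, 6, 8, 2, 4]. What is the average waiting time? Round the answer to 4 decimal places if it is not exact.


FCFS order (as given): [14, 6, 8, 2, 4]
Waiting times:
  Job 1: wait = 0
  Job 2: wait = 14
  Job 3: wait = 20
  Job 4: wait = 28
  Job 5: wait = 30
Sum of waiting times = 92
Average waiting time = 92/5 = 18.4

18.4


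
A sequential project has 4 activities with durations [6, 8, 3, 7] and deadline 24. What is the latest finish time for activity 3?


LF(activity 3) = deadline - sum of successor durations
Successors: activities 4 through 4 with durations [7]
Sum of successor durations = 7
LF = 24 - 7 = 17

17


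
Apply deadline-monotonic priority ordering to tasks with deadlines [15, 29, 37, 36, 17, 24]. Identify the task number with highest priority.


Sort tasks by relative deadline (ascending):
  Task 1: deadline = 15
  Task 5: deadline = 17
  Task 6: deadline = 24
  Task 2: deadline = 29
  Task 4: deadline = 36
  Task 3: deadline = 37
Priority order (highest first): [1, 5, 6, 2, 4, 3]
Highest priority task = 1

1


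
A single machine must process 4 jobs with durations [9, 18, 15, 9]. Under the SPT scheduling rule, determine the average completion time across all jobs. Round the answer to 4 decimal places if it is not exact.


Sort jobs by processing time (SPT order): [9, 9, 15, 18]
Compute completion times sequentially:
  Job 1: processing = 9, completes at 9
  Job 2: processing = 9, completes at 18
  Job 3: processing = 15, completes at 33
  Job 4: processing = 18, completes at 51
Sum of completion times = 111
Average completion time = 111/4 = 27.75

27.75


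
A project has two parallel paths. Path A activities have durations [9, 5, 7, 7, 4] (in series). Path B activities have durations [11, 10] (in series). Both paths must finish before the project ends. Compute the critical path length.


Path A total = 9 + 5 + 7 + 7 + 4 = 32
Path B total = 11 + 10 = 21
Critical path = longest path = max(32, 21) = 32

32


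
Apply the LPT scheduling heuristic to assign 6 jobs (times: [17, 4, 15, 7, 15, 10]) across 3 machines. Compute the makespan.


Sort jobs in decreasing order (LPT): [17, 15, 15, 10, 7, 4]
Assign each job to the least loaded machine:
  Machine 1: jobs [17, 4], load = 21
  Machine 2: jobs [15, 10], load = 25
  Machine 3: jobs [15, 7], load = 22
Makespan = max load = 25

25


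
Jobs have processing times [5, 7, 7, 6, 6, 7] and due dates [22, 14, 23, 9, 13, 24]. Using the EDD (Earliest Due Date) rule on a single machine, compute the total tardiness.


Sort by due date (EDD order): [(6, 9), (6, 13), (7, 14), (5, 22), (7, 23), (7, 24)]
Compute completion times and tardiness:
  Job 1: p=6, d=9, C=6, tardiness=max(0,6-9)=0
  Job 2: p=6, d=13, C=12, tardiness=max(0,12-13)=0
  Job 3: p=7, d=14, C=19, tardiness=max(0,19-14)=5
  Job 4: p=5, d=22, C=24, tardiness=max(0,24-22)=2
  Job 5: p=7, d=23, C=31, tardiness=max(0,31-23)=8
  Job 6: p=7, d=24, C=38, tardiness=max(0,38-24)=14
Total tardiness = 29

29


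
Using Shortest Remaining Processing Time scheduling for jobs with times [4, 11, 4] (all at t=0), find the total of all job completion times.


Since all jobs arrive at t=0, SRPT equals SPT ordering.
SPT order: [4, 4, 11]
Completion times:
  Job 1: p=4, C=4
  Job 2: p=4, C=8
  Job 3: p=11, C=19
Total completion time = 4 + 8 + 19 = 31

31


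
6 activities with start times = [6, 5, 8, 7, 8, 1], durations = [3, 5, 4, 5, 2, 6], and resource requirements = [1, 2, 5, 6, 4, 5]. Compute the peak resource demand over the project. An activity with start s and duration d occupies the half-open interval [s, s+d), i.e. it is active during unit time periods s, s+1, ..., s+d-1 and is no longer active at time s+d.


Each activity i is active on [start_i, start_i + duration_i).
Compute total resource usage per time slot:
  t=0: active resources = [], total = 0
  t=1: active resources = [5], total = 5
  t=2: active resources = [5], total = 5
  t=3: active resources = [5], total = 5
  t=4: active resources = [5], total = 5
  t=5: active resources = [2, 5], total = 7
  t=6: active resources = [1, 2, 5], total = 8
  t=7: active resources = [1, 2, 6], total = 9
  t=8: active resources = [1, 2, 5, 6, 4], total = 18
  t=9: active resources = [2, 5, 6, 4], total = 17
  t=10: active resources = [5, 6], total = 11
  t=11: active resources = [5, 6], total = 11
Peak resource demand = 18

18


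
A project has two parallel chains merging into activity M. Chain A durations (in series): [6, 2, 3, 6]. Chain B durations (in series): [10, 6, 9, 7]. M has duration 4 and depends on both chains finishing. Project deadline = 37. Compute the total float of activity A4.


Forward pass: ES(A4) = sum of predecessors on chain A = 11
EF = ES + duration = 11 + 6 = 17
Backward pass: LF(M) = deadline = 37; LS(M) = 37 - 4 = 33
LF(A4) = LS(M) - sum(successors on chain A) = 33 - 0 = 33
LS = LF - duration = 33 - 6 = 27
Total float = LS - ES = 27 - 11 = 16

16


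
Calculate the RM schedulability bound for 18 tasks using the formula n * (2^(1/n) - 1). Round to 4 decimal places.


Compute 2^(1/18) = 1.0392592260
Subtract 1: 1.0392592260 - 1 = 0.0392592260
Multiply by n: 18 * 0.0392592260 = 0.7066660680
Round to 4 dp: 0.7067

0.7067


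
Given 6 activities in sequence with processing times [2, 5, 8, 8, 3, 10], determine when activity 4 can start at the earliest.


Activity 4 starts after activities 1 through 3 complete.
Predecessor durations: [2, 5, 8]
ES = 2 + 5 + 8 = 15

15


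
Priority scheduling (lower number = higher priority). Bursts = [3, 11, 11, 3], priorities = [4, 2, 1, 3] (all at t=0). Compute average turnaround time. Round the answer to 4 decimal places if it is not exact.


Sort by priority (ascending = highest first):
Order: [(1, 11), (2, 11), (3, 3), (4, 3)]
Completion times:
  Priority 1, burst=11, C=11
  Priority 2, burst=11, C=22
  Priority 3, burst=3, C=25
  Priority 4, burst=3, C=28
Average turnaround = 86/4 = 21.5

21.5


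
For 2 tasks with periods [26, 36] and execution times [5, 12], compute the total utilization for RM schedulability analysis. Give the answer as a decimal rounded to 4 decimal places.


Compute individual utilizations (exact fractions):
  Task 1: C/T = 5/26 (approx. 0.1923)
  Task 2: C/T = 12/36 = 1/3 (approx. 0.3333)
Total utilization U = 5/26 + 1/3 = 41/78
Rounded to 4 decimal places: U = 0.5256
RM (Liu & Layland) bound for 2 tasks = 0.828427; compare with U = 41/78 (approx. 0.525641)
U <= bound, so schedulable by RM sufficient condition.

0.5256


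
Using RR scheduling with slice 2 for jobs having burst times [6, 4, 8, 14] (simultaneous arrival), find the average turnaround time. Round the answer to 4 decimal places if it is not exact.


Time quantum = 2
Execution trace:
  J1 runs 2 units, time = 2
  J2 runs 2 units, time = 4
  J3 runs 2 units, time = 6
  J4 runs 2 units, time = 8
  J1 runs 2 units, time = 10
  J2 runs 2 units, time = 12
  J3 runs 2 units, time = 14
  J4 runs 2 units, time = 16
  J1 runs 2 units, time = 18
  J3 runs 2 units, time = 20
  J4 runs 2 units, time = 22
  J3 runs 2 units, time = 24
  J4 runs 2 units, time = 26
  J4 runs 2 units, time = 28
  J4 runs 2 units, time = 30
  J4 runs 2 units, time = 32
Finish times: [18, 12, 24, 32]
Average turnaround = 86/4 = 21.5

21.5


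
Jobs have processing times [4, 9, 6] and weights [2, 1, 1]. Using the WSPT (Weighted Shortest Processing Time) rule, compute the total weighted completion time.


Compute p/w ratios and sort ascending (WSPT): [(4, 2), (6, 1), (9, 1)]
Compute weighted completion times:
  Job (p=4,w=2): C=4, w*C=2*4=8
  Job (p=6,w=1): C=10, w*C=1*10=10
  Job (p=9,w=1): C=19, w*C=1*19=19
Total weighted completion time = 37

37


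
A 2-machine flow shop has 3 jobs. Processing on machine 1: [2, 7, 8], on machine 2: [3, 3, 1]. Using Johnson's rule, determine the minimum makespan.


Apply Johnson's rule:
  Group 1 (a <= b): [(1, 2, 3)]
  Group 2 (a > b): [(2, 7, 3), (3, 8, 1)]
Optimal job order: [1, 2, 3]
Schedule:
  Job 1: M1 done at 2, M2 done at 5
  Job 2: M1 done at 9, M2 done at 12
  Job 3: M1 done at 17, M2 done at 18
Makespan = 18

18


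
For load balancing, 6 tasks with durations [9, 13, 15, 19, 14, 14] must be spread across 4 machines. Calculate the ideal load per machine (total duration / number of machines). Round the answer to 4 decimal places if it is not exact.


Total processing time = 9 + 13 + 15 + 19 + 14 + 14 = 84
Number of machines = 4
Ideal balanced load = 84 / 4 = 21.0

21.0


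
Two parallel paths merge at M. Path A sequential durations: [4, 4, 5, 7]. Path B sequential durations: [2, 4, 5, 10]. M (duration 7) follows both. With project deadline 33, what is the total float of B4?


Forward pass: ES(B4) = sum of predecessors on chain B = 11
EF = ES + duration = 11 + 10 = 21
Backward pass: LF(M) = deadline = 33; LS(M) = 33 - 7 = 26
LF(B4) = LS(M) - sum(successors on chain B) = 26 - 0 = 26
LS = LF - duration = 26 - 10 = 16
Total float = LS - ES = 16 - 11 = 5

5


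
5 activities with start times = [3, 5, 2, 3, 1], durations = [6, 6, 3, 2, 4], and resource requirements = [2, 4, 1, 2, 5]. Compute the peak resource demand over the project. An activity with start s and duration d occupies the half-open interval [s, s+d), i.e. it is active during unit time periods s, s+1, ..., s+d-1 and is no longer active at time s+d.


Each activity i is active on [start_i, start_i + duration_i).
Compute total resource usage per time slot:
  t=0: active resources = [], total = 0
  t=1: active resources = [5], total = 5
  t=2: active resources = [1, 5], total = 6
  t=3: active resources = [2, 1, 2, 5], total = 10
  t=4: active resources = [2, 1, 2, 5], total = 10
  t=5: active resources = [2, 4], total = 6
  t=6: active resources = [2, 4], total = 6
  t=7: active resources = [2, 4], total = 6
  t=8: active resources = [2, 4], total = 6
  t=9: active resources = [4], total = 4
  t=10: active resources = [4], total = 4
Peak resource demand = 10

10


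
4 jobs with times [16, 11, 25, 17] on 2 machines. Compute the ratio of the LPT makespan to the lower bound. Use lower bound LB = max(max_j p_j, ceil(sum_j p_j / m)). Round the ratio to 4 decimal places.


LPT order: [25, 17, 16, 11]
Machine loads after assignment: [36, 33]
LPT makespan = 36
Lower bound = max(max_job, ceil(total/2)) = max(25, 35) = 35
Ratio = 36 / 35 = 1.0286

1.0286


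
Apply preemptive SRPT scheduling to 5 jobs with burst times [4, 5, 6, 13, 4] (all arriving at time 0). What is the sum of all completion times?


Since all jobs arrive at t=0, SRPT equals SPT ordering.
SPT order: [4, 4, 5, 6, 13]
Completion times:
  Job 1: p=4, C=4
  Job 2: p=4, C=8
  Job 3: p=5, C=13
  Job 4: p=6, C=19
  Job 5: p=13, C=32
Total completion time = 4 + 8 + 13 + 19 + 32 = 76

76


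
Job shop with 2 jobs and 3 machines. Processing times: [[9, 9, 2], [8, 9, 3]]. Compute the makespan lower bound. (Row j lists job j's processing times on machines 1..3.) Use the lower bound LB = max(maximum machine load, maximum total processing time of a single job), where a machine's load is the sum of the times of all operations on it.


Machine loads:
  Machine 1: 9 + 8 = 17
  Machine 2: 9 + 9 = 18
  Machine 3: 2 + 3 = 5
Max machine load = 18
Job totals:
  Job 1: 20
  Job 2: 20
Max job total = 20
Lower bound = max(18, 20) = 20

20


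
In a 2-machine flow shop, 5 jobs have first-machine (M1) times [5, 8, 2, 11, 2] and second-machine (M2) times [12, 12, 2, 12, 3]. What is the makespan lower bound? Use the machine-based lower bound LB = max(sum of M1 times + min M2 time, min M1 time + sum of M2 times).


LB1 = sum(M1 times) + min(M2 times) = 28 + 2 = 30
LB2 = min(M1 times) + sum(M2 times) = 2 + 41 = 43
Lower bound = max(LB1, LB2) = max(30, 43) = 43

43


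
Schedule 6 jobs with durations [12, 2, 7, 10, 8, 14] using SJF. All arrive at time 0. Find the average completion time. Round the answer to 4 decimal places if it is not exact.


SJF order (ascending): [2, 7, 8, 10, 12, 14]
Completion times:
  Job 1: burst=2, C=2
  Job 2: burst=7, C=9
  Job 3: burst=8, C=17
  Job 4: burst=10, C=27
  Job 5: burst=12, C=39
  Job 6: burst=14, C=53
Average completion = 147/6 = 24.5

24.5


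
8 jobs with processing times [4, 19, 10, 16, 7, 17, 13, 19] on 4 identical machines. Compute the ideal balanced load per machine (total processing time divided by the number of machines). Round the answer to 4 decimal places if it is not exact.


Total processing time = 4 + 19 + 10 + 16 + 7 + 17 + 13 + 19 = 105
Number of machines = 4
Ideal balanced load = 105 / 4 = 26.25

26.25


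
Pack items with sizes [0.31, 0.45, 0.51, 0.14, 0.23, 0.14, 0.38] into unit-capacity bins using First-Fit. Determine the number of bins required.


Place items sequentially using First-Fit:
  Item 0.31 -> new Bin 1
  Item 0.45 -> Bin 1 (now 0.76)
  Item 0.51 -> new Bin 2
  Item 0.14 -> Bin 1 (now 0.9)
  Item 0.23 -> Bin 2 (now 0.74)
  Item 0.14 -> Bin 2 (now 0.88)
  Item 0.38 -> new Bin 3
Total bins used = 3

3


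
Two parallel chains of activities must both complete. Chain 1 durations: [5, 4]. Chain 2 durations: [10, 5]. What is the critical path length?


Path A total = 5 + 4 = 9
Path B total = 10 + 5 = 15
Critical path = longest path = max(9, 15) = 15

15


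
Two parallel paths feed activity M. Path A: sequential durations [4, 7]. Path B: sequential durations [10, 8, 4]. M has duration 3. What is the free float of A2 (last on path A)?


ES(A2) = sum of predecessors on chain A = 4
EF(A2) = ES + duration = 4 + 7 = 11
Successor of A2 is M. ES(M) = max(sum(A), sum(B)) = max(11, 22) = 22
Free float = ES(successor) - EF(current) = 22 - 11 = 11

11


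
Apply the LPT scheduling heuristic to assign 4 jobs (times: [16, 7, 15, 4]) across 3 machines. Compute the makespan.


Sort jobs in decreasing order (LPT): [16, 15, 7, 4]
Assign each job to the least loaded machine:
  Machine 1: jobs [16], load = 16
  Machine 2: jobs [15], load = 15
  Machine 3: jobs [7, 4], load = 11
Makespan = max load = 16

16


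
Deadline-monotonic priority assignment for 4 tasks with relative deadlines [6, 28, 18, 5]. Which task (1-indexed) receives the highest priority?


Sort tasks by relative deadline (ascending):
  Task 4: deadline = 5
  Task 1: deadline = 6
  Task 3: deadline = 18
  Task 2: deadline = 28
Priority order (highest first): [4, 1, 3, 2]
Highest priority task = 4

4


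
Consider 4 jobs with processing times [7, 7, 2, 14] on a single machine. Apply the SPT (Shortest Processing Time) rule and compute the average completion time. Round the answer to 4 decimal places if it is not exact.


Sort jobs by processing time (SPT order): [2, 7, 7, 14]
Compute completion times sequentially:
  Job 1: processing = 2, completes at 2
  Job 2: processing = 7, completes at 9
  Job 3: processing = 7, completes at 16
  Job 4: processing = 14, completes at 30
Sum of completion times = 57
Average completion time = 57/4 = 14.25

14.25


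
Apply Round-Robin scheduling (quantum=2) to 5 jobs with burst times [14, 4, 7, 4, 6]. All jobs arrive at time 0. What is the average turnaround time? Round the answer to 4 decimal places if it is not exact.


Time quantum = 2
Execution trace:
  J1 runs 2 units, time = 2
  J2 runs 2 units, time = 4
  J3 runs 2 units, time = 6
  J4 runs 2 units, time = 8
  J5 runs 2 units, time = 10
  J1 runs 2 units, time = 12
  J2 runs 2 units, time = 14
  J3 runs 2 units, time = 16
  J4 runs 2 units, time = 18
  J5 runs 2 units, time = 20
  J1 runs 2 units, time = 22
  J3 runs 2 units, time = 24
  J5 runs 2 units, time = 26
  J1 runs 2 units, time = 28
  J3 runs 1 units, time = 29
  J1 runs 2 units, time = 31
  J1 runs 2 units, time = 33
  J1 runs 2 units, time = 35
Finish times: [35, 14, 29, 18, 26]
Average turnaround = 122/5 = 24.4

24.4


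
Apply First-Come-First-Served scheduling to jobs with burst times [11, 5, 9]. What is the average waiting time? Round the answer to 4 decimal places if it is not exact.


FCFS order (as given): [11, 5, 9]
Waiting times:
  Job 1: wait = 0
  Job 2: wait = 11
  Job 3: wait = 16
Sum of waiting times = 27
Average waiting time = 27/3 = 9.0

9.0


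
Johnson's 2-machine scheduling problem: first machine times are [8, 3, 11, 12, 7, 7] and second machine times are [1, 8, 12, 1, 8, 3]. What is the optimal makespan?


Apply Johnson's rule:
  Group 1 (a <= b): [(2, 3, 8), (5, 7, 8), (3, 11, 12)]
  Group 2 (a > b): [(6, 7, 3), (1, 8, 1), (4, 12, 1)]
Optimal job order: [2, 5, 3, 6, 1, 4]
Schedule:
  Job 2: M1 done at 3, M2 done at 11
  Job 5: M1 done at 10, M2 done at 19
  Job 3: M1 done at 21, M2 done at 33
  Job 6: M1 done at 28, M2 done at 36
  Job 1: M1 done at 36, M2 done at 37
  Job 4: M1 done at 48, M2 done at 49
Makespan = 49

49


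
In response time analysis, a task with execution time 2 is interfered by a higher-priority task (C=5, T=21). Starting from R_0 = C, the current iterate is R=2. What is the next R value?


R_next = C + ceil(R_prev / T_hp) * C_hp
ceil(2 / 21) = ceil(0.0952) = 1
Interference = 1 * 5 = 5
R_next = 2 + 5 = 7

7


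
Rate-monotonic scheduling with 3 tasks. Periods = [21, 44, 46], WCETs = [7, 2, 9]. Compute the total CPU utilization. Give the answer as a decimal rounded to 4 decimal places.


Compute individual utilizations (exact fractions):
  Task 1: C/T = 7/21 = 1/3 (approx. 0.3333)
  Task 2: C/T = 2/44 = 1/22 (approx. 0.0455)
  Task 3: C/T = 9/46 (approx. 0.1957)
Total utilization U = 1/3 + 1/22 + 9/46 = 436/759
Rounded to 4 decimal places: U = 0.5744
RM (Liu & Layland) bound for 3 tasks = 0.779763; compare with U = 436/759 (approx. 0.574440)
U <= bound, so schedulable by RM sufficient condition.

0.5744


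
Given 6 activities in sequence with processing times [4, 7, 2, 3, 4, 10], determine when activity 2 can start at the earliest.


Activity 2 starts after activities 1 through 1 complete.
Predecessor durations: [4]
ES = 4 = 4

4


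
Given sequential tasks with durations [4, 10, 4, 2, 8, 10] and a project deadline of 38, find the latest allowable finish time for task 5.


LF(activity 5) = deadline - sum of successor durations
Successors: activities 6 through 6 with durations [10]
Sum of successor durations = 10
LF = 38 - 10 = 28

28


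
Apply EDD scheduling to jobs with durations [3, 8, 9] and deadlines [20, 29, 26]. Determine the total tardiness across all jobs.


Sort by due date (EDD order): [(3, 20), (9, 26), (8, 29)]
Compute completion times and tardiness:
  Job 1: p=3, d=20, C=3, tardiness=max(0,3-20)=0
  Job 2: p=9, d=26, C=12, tardiness=max(0,12-26)=0
  Job 3: p=8, d=29, C=20, tardiness=max(0,20-29)=0
Total tardiness = 0

0


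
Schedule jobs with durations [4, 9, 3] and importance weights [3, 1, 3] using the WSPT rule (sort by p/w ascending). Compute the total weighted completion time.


Compute p/w ratios and sort ascending (WSPT): [(3, 3), (4, 3), (9, 1)]
Compute weighted completion times:
  Job (p=3,w=3): C=3, w*C=3*3=9
  Job (p=4,w=3): C=7, w*C=3*7=21
  Job (p=9,w=1): C=16, w*C=1*16=16
Total weighted completion time = 46

46


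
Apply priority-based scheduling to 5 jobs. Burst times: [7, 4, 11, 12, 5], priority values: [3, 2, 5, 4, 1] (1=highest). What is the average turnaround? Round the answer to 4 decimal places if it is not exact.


Sort by priority (ascending = highest first):
Order: [(1, 5), (2, 4), (3, 7), (4, 12), (5, 11)]
Completion times:
  Priority 1, burst=5, C=5
  Priority 2, burst=4, C=9
  Priority 3, burst=7, C=16
  Priority 4, burst=12, C=28
  Priority 5, burst=11, C=39
Average turnaround = 97/5 = 19.4

19.4


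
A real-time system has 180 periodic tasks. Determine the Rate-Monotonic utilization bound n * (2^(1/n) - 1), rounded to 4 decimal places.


Compute 2^(1/180) = 1.0038582416
Subtract 1: 1.0038582416 - 1 = 0.0038582416
Multiply by n: 180 * 0.0038582416 = 0.6944834880
Round to 4 dp: 0.6945

0.6945


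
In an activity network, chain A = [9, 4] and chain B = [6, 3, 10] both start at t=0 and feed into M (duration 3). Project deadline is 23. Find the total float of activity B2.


Forward pass: ES(B2) = sum of predecessors on chain B = 6
EF = ES + duration = 6 + 3 = 9
Backward pass: LF(M) = deadline = 23; LS(M) = 23 - 3 = 20
LF(B2) = LS(M) - sum(successors on chain B) = 20 - 10 = 10
LS = LF - duration = 10 - 3 = 7
Total float = LS - ES = 7 - 6 = 1

1


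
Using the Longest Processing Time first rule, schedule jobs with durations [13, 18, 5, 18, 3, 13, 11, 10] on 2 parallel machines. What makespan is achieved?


Sort jobs in decreasing order (LPT): [18, 18, 13, 13, 11, 10, 5, 3]
Assign each job to the least loaded machine:
  Machine 1: jobs [18, 13, 11, 3], load = 45
  Machine 2: jobs [18, 13, 10, 5], load = 46
Makespan = max load = 46

46


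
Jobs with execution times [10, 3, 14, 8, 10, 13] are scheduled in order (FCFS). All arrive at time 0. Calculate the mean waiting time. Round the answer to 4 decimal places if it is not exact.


FCFS order (as given): [10, 3, 14, 8, 10, 13]
Waiting times:
  Job 1: wait = 0
  Job 2: wait = 10
  Job 3: wait = 13
  Job 4: wait = 27
  Job 5: wait = 35
  Job 6: wait = 45
Sum of waiting times = 130
Average waiting time = 130/6 = 21.6667

21.6667
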